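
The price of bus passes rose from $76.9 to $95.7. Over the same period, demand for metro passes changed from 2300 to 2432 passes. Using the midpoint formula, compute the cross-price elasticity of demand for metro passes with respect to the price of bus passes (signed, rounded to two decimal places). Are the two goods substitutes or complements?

0.26; substitutes

%ΔQ_{metro passes} = (2432 − 2300)/avg = 132/2366 = 0.055790…
%ΔP_{bus passes} = (95.7 − 76.9)/avg = 18.8/86.3 = 0.217844…
E_cross = (132/2366) / (18.8/86.3) = 0.2561…
E_cross > 0 ⇒ the goods are substitutes.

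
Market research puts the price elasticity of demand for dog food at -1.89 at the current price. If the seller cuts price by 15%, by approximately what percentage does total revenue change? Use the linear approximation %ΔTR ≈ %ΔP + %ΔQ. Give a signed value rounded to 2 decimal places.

+13.35%

%ΔQ ≈ Ed × %ΔP = (-1.89) × (-15%) = +28.3500%
%ΔTR ≈ %ΔP + %ΔQ = (-15%) + (+28.3500%) = +13.3500%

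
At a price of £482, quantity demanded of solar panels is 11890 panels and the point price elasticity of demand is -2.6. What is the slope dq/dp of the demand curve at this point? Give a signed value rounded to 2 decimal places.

Ed = (dq/dp)·(p/q) ⇒ dq/dp = Ed·q/p = (-2.6)·11890/482 = -64.1369…

-64.14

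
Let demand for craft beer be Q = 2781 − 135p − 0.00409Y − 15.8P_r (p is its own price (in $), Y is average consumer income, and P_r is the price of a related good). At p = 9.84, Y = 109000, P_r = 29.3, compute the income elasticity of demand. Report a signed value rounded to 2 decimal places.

At the given values, Q = 2781 − 135(9.84) − 0.00409(109000) − 15.8(29.3) = 543.85.
∂Q/∂Y = -0.00409.
E = (-0.00409) × (109000/543.85) = -0.8197…

-0.82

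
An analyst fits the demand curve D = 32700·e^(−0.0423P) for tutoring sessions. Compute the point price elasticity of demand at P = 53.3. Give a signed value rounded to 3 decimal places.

-2.255

dD/dP = −0.0423·D = -145.122. At P = 53.3, D = 3430.77.
Ed = (dD/dP)·(P/D) = (-145.122) × (53.3/3430.77) = -2.25459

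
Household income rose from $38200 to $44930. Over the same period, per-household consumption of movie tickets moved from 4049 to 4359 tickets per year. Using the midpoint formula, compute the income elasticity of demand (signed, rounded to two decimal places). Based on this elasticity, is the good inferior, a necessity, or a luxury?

%ΔQ = (4359 − 4049)/[( 4049 + 4359)/2] = 310/4204 = 0.073739…
%ΔIncome = (44930 − 38200)/[( 38200 + 44930)/2] = 6730/41565 = 0.161915…
E_income = (310/4204) / (6730/41565) = 0.4554…
0 < E_income < 1 ⇒ normal good, necessity.

0.46; necessity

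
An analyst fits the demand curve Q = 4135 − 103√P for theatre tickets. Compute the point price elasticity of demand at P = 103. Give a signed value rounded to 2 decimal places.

dQ/dP = −103/(2√P) = -5.07445. At P = 103, Q = 3089.66.
Ed = (dQ/dP)·(P/Q) = (-5.07445) × (103/3089.66) = -0.1691…

-0.17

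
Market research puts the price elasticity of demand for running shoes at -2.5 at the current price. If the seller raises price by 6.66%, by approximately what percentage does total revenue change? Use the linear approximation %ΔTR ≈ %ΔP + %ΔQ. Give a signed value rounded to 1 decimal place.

-10.0%

%ΔQ ≈ Ed × %ΔP = (-2.5) × (+6.66%) = -16.6500%
%ΔTR ≈ %ΔP + %ΔQ = (+6.66%) + (-16.6500%) = -9.9900%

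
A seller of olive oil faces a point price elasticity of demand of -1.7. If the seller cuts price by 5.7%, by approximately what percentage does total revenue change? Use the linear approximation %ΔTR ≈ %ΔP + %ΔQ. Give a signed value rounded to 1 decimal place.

%ΔQ ≈ Ed × %ΔP = (-1.7) × (-5.7%) = +9.6900%
%ΔTR ≈ %ΔP + %ΔQ = (-5.7%) + (+9.6900%) = +3.9900%

+4.0%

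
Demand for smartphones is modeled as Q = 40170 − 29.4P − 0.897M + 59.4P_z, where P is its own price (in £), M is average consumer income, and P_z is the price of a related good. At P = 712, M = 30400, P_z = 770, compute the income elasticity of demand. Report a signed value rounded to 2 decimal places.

At the given values, Q = 40170 − 29.4(712) − 0.897(30400) + 59.4(770) = 37706.4.
∂Q/∂M = -0.897.
E = (-0.897) × (30400/37706.4) = -0.7231…

-0.72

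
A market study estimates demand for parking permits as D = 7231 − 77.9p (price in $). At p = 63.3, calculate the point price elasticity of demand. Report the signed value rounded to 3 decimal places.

dD/dp = −77.9. At p = 63.3, D = 7231 − 77.9(63.3) = 2299.93.
Ed = (dD/dp)·(p/D) = −77.9 × (63.3/2299.93) = -2.14400…

-2.144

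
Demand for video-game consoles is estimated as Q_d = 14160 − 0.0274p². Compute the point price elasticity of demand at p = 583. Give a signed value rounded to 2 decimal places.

dQ_d/dp = −2·0.0274·p = -31.9484. At p = 583, Q_d = 4847.0414.
Ed = (dQ_d/dp)·(p/Q_d) = (-31.9484) × (583/4847.0414) = -3.8427…

-3.84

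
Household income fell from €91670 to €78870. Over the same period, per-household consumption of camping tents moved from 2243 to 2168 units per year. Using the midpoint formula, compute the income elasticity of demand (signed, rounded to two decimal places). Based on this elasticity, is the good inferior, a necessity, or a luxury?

0.23; necessity

%ΔQ = (2168 − 2243)/[( 2243 + 2168)/2] = -75/2205.5 = -0.034005…
%ΔIncome = (78870 − 91670)/[( 91670 + 78870)/2] = -12800/85270 = -0.150111…
E_income = (-75/2205.5) / (-12800/85270) = 0.2265…
0 < E_income < 1 ⇒ normal good, necessity.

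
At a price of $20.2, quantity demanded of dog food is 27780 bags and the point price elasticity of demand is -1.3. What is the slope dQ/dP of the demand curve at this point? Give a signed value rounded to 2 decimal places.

Ed = (dQ/dP)·(P/Q) ⇒ dQ/dP = Ed·Q/P = (-1.3)·27780/20.2 = -1787.8217…

-1787.82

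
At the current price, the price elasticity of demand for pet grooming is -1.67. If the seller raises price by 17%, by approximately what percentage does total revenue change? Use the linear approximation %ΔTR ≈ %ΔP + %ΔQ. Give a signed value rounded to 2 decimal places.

-11.39%

%ΔQ ≈ Ed × %ΔP = (-1.67) × (+17%) = -28.3900%
%ΔTR ≈ %ΔP + %ΔQ = (+17%) + (-28.3900%) = -11.3900%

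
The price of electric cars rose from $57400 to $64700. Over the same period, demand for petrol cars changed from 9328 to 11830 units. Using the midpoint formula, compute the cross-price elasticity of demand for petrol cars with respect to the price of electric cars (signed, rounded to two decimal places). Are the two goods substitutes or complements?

%ΔQ_{petrol cars} = (11830 − 9328)/avg = 2502/10579 = 0.236506…
%ΔP_{electric cars} = (64700 − 57400)/avg = 7300/61050 = 0.119574…
E_cross = (2502/10579) / (7300/61050) = 1.9779…
E_cross > 0 ⇒ the goods are substitutes.

1.98; substitutes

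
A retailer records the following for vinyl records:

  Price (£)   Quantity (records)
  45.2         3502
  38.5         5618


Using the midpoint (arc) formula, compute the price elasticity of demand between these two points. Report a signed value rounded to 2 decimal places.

%ΔQ = (5618 − 3502) / [(3502 + 5618)/2] = 2116/4560 = 0.464035…
%ΔP = (38.5 − 45.2) / [(45.2 + 38.5)/2] = -6.7/41.85 = -0.160095…
Arc Ed = %ΔQ / %ΔP = (2116/4560) / (-6.7/41.85) = -2.8984…

-2.90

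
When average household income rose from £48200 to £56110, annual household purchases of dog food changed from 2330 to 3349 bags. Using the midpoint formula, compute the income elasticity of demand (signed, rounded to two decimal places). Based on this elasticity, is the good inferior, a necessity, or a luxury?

2.37; luxury

%ΔQ = (3349 − 2330)/[( 2330 + 3349)/2] = 1019/2839.5 = 0.358865…
%ΔIncome = (56110 − 48200)/[( 48200 + 56110)/2] = 7910/52155 = 0.151663…
E_income = (1019/2839.5) / (7910/52155) = 2.3662…
E_income > 1 ⇒ normal good, luxury.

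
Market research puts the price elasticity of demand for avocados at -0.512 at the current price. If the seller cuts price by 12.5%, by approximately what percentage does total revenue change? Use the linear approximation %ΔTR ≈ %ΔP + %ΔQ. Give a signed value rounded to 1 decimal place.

-6.1%

%ΔQ ≈ Ed × %ΔP = (-0.512) × (-12.5%) = +6.4000%
%ΔTR ≈ %ΔP + %ΔQ = (-12.5%) + (+6.4000%) = -6.1000%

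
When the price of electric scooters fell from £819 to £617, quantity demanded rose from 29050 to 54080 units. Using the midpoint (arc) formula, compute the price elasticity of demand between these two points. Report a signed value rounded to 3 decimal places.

-2.140

%ΔQ = (54080 − 29050) / [(29050 + 54080)/2] = 25030/41565 = 0.602189…
%ΔP = (617 − 819) / [(819 + 617)/2] = -202/718 = -0.281337…
Arc Ed = %ΔQ / %ΔP = (25030/41565) / (-202/718) = -2.14045…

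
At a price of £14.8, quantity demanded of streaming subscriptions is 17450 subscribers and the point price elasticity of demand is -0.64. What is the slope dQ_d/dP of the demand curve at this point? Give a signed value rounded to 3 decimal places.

Ed = (dQ_d/dP)·(P/Q_d) ⇒ dQ_d/dP = Ed·Q_d/P = (-0.64)·17450/14.8 = -754.59459…

-754.595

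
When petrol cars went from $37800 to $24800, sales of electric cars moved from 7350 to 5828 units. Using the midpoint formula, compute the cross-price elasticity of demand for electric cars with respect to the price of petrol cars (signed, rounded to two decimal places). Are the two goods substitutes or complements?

0.56; substitutes

%ΔQ_{electric cars} = (5828 − 7350)/avg = -1522/6589 = -0.230991…
%ΔP_{petrol cars} = (24800 − 37800)/avg = -13000/31300 = -0.415335…
E_cross = (-1522/6589) / (-13000/31300) = 0.5561…
E_cross > 0 ⇒ the goods are substitutes.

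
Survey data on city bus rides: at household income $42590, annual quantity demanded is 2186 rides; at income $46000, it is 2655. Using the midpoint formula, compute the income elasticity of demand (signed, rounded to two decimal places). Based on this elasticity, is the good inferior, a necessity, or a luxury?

2.52; luxury

%ΔQ = (2655 − 2186)/[( 2186 + 2655)/2] = 469/2420.5 = 0.193761…
%ΔIncome = (46000 − 42590)/[( 42590 + 46000)/2] = 3410/44295 = 0.076983…
E_income = (469/2420.5) / (3410/44295) = 2.5169…
E_income > 1 ⇒ normal good, luxury.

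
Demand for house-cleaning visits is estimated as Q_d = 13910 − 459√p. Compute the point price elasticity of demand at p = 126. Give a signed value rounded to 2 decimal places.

dQ_d/dp = −459/(2√p) = -20.4455. At p = 126, Q_d = 8757.74.
Ed = (dQ_d/dp)·(p/Q_d) = (-20.4455) × (126/8757.74) = -0.2941…

-0.29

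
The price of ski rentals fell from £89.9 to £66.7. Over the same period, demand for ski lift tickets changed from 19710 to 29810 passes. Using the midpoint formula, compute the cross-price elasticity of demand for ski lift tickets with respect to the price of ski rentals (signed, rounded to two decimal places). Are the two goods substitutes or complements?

%ΔQ_{ski lift tickets} = (29810 − 19710)/avg = 10100/24760 = 0.407915…
%ΔP_{ski rentals} = (66.7 − 89.9)/avg = -23.2/78.3 = -0.296296…
E_cross = (10100/24760) / (-23.2/78.3) = -1.3767…
E_cross < 0 ⇒ the goods are complements.

-1.38; complements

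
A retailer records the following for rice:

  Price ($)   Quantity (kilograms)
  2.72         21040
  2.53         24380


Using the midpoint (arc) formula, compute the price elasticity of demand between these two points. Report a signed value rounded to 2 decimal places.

-2.03

%ΔQ = (24380 − 21040) / [(21040 + 24380)/2] = 3340/22710 = 0.147071…
%ΔP = (2.53 − 2.72) / [(2.72 + 2.53)/2] = -0.19/2.625 = -0.072380…
Arc Ed = %ΔQ / %ΔP = (3340/22710) / (-0.19/2.625) = -2.0319…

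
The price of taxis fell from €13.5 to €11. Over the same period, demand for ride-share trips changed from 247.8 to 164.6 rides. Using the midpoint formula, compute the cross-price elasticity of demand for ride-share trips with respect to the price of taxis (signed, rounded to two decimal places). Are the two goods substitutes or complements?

%ΔQ_{ride-share trips} = (164.6 − 247.8)/avg = -83.2/206.2 = -0.403491…
%ΔP_{taxis} = (11 − 13.5)/avg = -2.5/12.25 = -0.204081…
E_cross = (-83.2/206.2) / (-2.5/12.25) = 1.9771…
E_cross > 0 ⇒ the goods are substitutes.

1.98; substitutes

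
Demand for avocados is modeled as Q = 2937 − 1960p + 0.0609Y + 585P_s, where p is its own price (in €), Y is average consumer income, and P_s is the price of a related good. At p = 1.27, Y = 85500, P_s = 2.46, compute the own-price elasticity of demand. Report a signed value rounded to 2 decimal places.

At the given values, Q = 2937 − 1960(1.27) + 0.0609(85500) + 585(2.46) = 7093.85.
∂Q/∂p = −1960.
E = (-1960) × (1.27/7093.85) = -0.3508…

-0.35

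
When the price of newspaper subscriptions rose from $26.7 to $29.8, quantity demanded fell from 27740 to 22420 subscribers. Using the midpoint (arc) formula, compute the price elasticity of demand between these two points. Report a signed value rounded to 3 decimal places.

-1.933

%ΔQ = (22420 − 27740) / [(27740 + 22420)/2] = -5320/25080 = -0.212121…
%ΔP = (29.8 − 26.7) / [(26.7 + 29.8)/2] = 3.1/28.25 = 0.109734…
Arc Ed = %ΔQ / %ΔP = (-5320/25080) / (3.1/28.25) = -1.93304…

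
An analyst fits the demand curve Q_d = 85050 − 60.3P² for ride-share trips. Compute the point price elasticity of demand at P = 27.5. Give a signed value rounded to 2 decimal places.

-2.31

dQ_d/dP = −2·60.3·P = -3316.5. At P = 27.5, Q_d = 39448.125.
Ed = (dQ_d/dP)·(P/Q_d) = (-3316.5) × (27.5/39448.125) = -2.3119…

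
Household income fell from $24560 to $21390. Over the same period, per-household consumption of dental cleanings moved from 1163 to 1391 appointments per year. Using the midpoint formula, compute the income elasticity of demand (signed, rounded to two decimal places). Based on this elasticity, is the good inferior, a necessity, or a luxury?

-1.29; inferior

%ΔQ = (1391 − 1163)/[( 1163 + 1391)/2] = 228/1277 = 0.178543…
%ΔIncome = (21390 − 24560)/[( 24560 + 21390)/2] = -3170/22975 = -0.137976…
E_income = (228/1277) / (-3170/22975) = -1.2940…
E_income < 0 ⇒ inferior good.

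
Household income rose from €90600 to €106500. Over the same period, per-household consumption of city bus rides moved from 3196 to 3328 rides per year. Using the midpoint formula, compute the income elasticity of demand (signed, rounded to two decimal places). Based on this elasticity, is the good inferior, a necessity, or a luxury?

%ΔQ = (3328 − 3196)/[( 3196 + 3328)/2] = 132/3262 = 0.040465…
%ΔIncome = (106500 − 90600)/[( 90600 + 106500)/2] = 15900/98550 = 0.161339…
E_income = (132/3262) / (15900/98550) = 0.2508…
0 < E_income < 1 ⇒ normal good, necessity.

0.25; necessity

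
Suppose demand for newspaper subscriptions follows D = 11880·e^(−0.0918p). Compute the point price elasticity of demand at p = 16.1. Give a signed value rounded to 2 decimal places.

-1.48

dD/dp = −0.0918·D = -248.76. At p = 16.1, D = 2709.8.
Ed = (dD/dp)·(p/D) = (-248.76) × (16.1/2709.8) = -1.4779…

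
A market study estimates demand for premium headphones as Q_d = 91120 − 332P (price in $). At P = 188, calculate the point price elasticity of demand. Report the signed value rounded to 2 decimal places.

dQ_d/dP = −332. At P = 188, Q_d = 91120 − 332(188) = 28704.
Ed = (dQ_d/dP)·(P/Q_d) = −332 × (188/28704) = -2.1744…

-2.17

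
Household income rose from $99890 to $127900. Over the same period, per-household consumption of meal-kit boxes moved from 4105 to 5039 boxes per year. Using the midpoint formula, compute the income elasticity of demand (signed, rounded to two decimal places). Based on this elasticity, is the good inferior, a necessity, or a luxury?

0.83; necessity

%ΔQ = (5039 − 4105)/[( 4105 + 5039)/2] = 934/4572 = 0.204286…
%ΔIncome = (127900 − 99890)/[( 99890 + 127900)/2] = 28010/113895 = 0.245928…
E_income = (934/4572) / (28010/113895) = 0.8306…
0 < E_income < 1 ⇒ normal good, necessity.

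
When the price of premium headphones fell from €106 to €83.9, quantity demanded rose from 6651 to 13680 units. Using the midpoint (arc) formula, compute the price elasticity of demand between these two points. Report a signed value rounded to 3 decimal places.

-2.971

%ΔQ = (13680 − 6651) / [(6651 + 13680)/2] = 7029/10165.5 = 0.691456…
%ΔP = (83.9 − 106) / [(106 + 83.9)/2] = -22.1/94.95 = -0.232754…
Arc Ed = %ΔQ / %ΔP = (7029/10165.5) / (-22.1/94.95) = -2.97075…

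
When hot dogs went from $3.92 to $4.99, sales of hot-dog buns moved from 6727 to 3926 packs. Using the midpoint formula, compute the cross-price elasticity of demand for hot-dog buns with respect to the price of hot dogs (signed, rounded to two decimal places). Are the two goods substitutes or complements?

%ΔQ_{hot-dog buns} = (3926 − 6727)/avg = -2801/5326.5 = -0.525861…
%ΔP_{hot dogs} = (4.99 − 3.92)/avg = 1.07/4.455 = 0.240179…
E_cross = (-2801/5326.5) / (1.07/4.455) = -2.1894…
E_cross < 0 ⇒ the goods are complements.

-2.19; complements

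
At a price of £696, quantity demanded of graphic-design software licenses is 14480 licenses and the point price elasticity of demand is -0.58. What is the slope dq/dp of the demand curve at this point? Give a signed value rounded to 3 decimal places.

-12.067

Ed = (dq/dp)·(p/q) ⇒ dq/dp = Ed·q/p = (-0.58)·14480/696 = -12.06666…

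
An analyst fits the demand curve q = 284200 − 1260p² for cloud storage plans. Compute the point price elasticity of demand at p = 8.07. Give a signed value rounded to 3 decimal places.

-0.812

dq/dp = −2·1260·p = -20336.4. At p = 8.07, q = 202142.626.
Ed = (dq/dp)·(p/q) = (-20336.4) × (8.07/202142.626) = -0.81187…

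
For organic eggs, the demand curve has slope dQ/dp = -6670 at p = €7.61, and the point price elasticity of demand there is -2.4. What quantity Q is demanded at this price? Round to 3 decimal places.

Ed = (dQ/dp)·(p/Q) ⇒ Q = (dQ/dp)·p/Ed = (-6670)·7.61/(-2.4) = 21149.45833…

21149.458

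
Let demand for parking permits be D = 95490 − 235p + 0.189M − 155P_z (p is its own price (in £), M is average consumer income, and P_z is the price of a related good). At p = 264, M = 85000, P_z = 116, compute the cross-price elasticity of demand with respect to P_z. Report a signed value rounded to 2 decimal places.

At the given values, D = 95490 − 235(264) + 0.189(85000) − 155(116) = 31535.
∂D/∂P_z = -155.
E = (-155) × (116/31535) = -0.5701…

-0.57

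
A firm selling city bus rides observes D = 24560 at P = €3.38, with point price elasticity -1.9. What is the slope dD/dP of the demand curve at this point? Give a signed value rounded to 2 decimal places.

Ed = (dD/dP)·(P/D) ⇒ dD/dP = Ed·D/P = (-1.9)·24560/3.38 = -13805.9171…

-13805.92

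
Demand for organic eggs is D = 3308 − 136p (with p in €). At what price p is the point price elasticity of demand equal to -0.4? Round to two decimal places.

6.95

Ed = −136p/(3308 − 136p). Set this equal to -0.4:
136p = 0.4·(3308 − 136p) ⇒ 136p(1 + 0.4) = 0.4·3308
p = 0.4·3308 / (136·1.4) = 6.9495…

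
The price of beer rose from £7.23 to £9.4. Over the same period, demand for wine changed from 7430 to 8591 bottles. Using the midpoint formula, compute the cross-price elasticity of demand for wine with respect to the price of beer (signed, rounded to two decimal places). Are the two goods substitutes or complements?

0.56; substitutes

%ΔQ_{wine} = (8591 − 7430)/avg = 1161/8010.5 = 0.144934…
%ΔP_{beer} = (9.4 − 7.23)/avg = 2.17/8.315 = 0.260974…
E_cross = (1161/8010.5) / (2.17/8.315) = 0.5553…
E_cross > 0 ⇒ the goods are substitutes.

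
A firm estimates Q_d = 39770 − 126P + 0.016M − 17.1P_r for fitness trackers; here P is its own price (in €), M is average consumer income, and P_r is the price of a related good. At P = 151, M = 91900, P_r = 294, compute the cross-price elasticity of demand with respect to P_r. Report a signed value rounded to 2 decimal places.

At the given values, Q_d = 39770 − 126(151) + 0.016(91900) − 17.1(294) = 17187.
∂Q_d/∂P_r = -17.1.
E = (-17.1) × (294/17187) = -0.2925…

-0.29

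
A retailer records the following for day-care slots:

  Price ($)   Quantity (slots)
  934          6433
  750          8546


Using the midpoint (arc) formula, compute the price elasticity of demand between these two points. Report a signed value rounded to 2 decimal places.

%ΔQ = (8546 − 6433) / [(6433 + 8546)/2] = 2113/7489.5 = 0.282128…
%ΔP = (750 − 934) / [(934 + 750)/2] = -184/842 = -0.218527…
Arc Ed = %ΔQ / %ΔP = (2113/7489.5) / (-184/842) = -1.2910…

-1.29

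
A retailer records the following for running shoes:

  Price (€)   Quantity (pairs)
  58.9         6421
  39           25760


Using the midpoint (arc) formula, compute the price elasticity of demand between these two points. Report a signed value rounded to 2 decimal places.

%ΔQ = (25760 − 6421) / [(6421 + 25760)/2] = 19339/16090.5 = 1.201889…
%ΔP = (39 − 58.9) / [(58.9 + 39)/2] = -19.9/48.95 = -0.406537…
Arc Ed = %ΔQ / %ΔP = (19339/16090.5) / (-19.9/48.95) = -2.9564…

-2.96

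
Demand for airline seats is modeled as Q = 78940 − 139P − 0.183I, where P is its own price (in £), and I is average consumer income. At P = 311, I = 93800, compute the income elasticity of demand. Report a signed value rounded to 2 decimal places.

-0.93

At the given values, Q = 78940 − 139(311) − 0.183(93800) = 18545.6.
∂Q/∂I = -0.183.
E = (-0.183) × (93800/18545.6) = -0.9255…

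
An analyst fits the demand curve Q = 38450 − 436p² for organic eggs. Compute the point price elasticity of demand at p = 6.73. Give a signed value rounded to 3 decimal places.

dQ/dp = −2·436·p = -5868.56. At p = 6.73, Q = 18702.2956.
Ed = (dQ/dp)·(p/Q) = (-5868.56) × (6.73/18702.2956) = -2.11179…

-2.112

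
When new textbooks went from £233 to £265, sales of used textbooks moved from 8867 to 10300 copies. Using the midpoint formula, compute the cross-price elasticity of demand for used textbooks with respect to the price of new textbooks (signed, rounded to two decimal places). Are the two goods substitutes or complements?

%ΔQ_{used textbooks} = (10300 − 8867)/avg = 1433/9583.5 = 0.149527…
%ΔP_{new textbooks} = (265 − 233)/avg = 32/249 = 0.128514…
E_cross = (1433/9583.5) / (32/249) = 1.1635…
E_cross > 0 ⇒ the goods are substitutes.

1.16; substitutes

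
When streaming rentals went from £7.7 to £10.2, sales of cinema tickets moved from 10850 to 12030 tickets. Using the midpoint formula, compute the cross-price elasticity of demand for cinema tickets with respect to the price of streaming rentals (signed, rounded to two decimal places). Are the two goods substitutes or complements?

%ΔQ_{cinema tickets} = (12030 − 10850)/avg = 1180/11440 = 0.103146…
%ΔP_{streaming rentals} = (10.2 − 7.7)/avg = 2.5/8.95 = 0.279329…
E_cross = (1180/11440) / (2.5/8.95) = 0.3692…
E_cross > 0 ⇒ the goods are substitutes.

0.37; substitutes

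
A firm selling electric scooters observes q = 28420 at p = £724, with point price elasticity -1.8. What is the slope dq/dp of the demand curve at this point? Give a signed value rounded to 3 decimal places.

Ed = (dq/dp)·(p/q) ⇒ dq/dp = Ed·q/p = (-1.8)·28420/724 = -70.65745…

-70.657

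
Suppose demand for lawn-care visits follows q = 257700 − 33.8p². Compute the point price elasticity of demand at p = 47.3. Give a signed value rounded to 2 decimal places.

dq/dp = −2·33.8·p = -3197.48. At p = 47.3, q = 182079.598.
Ed = (dq/dp)·(p/q) = (-3197.48) × (47.3/182079.598) = -0.8306…

-0.83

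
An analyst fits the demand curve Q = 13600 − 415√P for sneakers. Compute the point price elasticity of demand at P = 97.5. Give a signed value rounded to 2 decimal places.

-0.22

dQ/dP = −415/(2√P) = -21.0143. At P = 97.5, Q = 9502.2.
Ed = (dQ/dP)·(P/Q) = (-21.0143) × (97.5/9502.2) = -0.2156…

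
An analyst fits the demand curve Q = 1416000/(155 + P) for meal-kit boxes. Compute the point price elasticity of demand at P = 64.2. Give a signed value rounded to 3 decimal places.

dQ/dP = −1416000/(155 + P)² = -29.4701. At P = 64.2, Q = 6459.85.
Ed = (dQ/dP)·(P/Q) = (-29.4701) × (64.2/6459.85) = -0.29288…

-0.293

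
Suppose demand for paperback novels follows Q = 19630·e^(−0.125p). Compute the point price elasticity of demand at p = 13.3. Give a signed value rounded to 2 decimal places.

-1.66

dQ/dp = −0.125·Q = -465.389. At p = 13.3, Q = 3723.11.
Ed = (dQ/dp)·(p/Q) = (-465.389) × (13.3/3723.11) = -1.6625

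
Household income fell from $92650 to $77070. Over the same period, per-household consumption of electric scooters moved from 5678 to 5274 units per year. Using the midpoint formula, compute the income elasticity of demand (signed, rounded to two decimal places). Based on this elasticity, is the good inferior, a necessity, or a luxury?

0.40; necessity

%ΔQ = (5274 − 5678)/[( 5678 + 5274)/2] = -404/5476 = -0.073776…
%ΔIncome = (77070 − 92650)/[( 92650 + 77070)/2] = -15580/84860 = -0.183596…
E_income = (-404/5476) / (-15580/84860) = 0.4018…
0 < E_income < 1 ⇒ normal good, necessity.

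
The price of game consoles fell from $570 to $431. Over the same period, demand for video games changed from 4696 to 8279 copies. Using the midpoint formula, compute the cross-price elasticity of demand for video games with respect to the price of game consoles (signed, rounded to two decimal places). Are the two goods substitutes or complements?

-1.99; complements

%ΔQ_{video games} = (8279 − 4696)/avg = 3583/6487.5 = 0.552292…
%ΔP_{game consoles} = (431 − 570)/avg = -139/500.5 = -0.277722…
E_cross = (3583/6487.5) / (-139/500.5) = -1.9886…
E_cross < 0 ⇒ the goods are complements.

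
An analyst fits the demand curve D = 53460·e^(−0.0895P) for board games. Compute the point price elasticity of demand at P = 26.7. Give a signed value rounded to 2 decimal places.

-2.39

dD/dP = −0.0895·D = -438.571. At P = 26.7, D = 4900.24.
Ed = (dD/dP)·(P/D) = (-438.571) × (26.7/4900.24) = -2.3896…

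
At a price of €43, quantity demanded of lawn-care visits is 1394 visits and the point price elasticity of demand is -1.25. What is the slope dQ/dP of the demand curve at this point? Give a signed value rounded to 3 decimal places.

Ed = (dQ/dP)·(P/Q) ⇒ dQ/dP = Ed·Q/P = (-1.25)·1394/43 = -40.52325…

-40.523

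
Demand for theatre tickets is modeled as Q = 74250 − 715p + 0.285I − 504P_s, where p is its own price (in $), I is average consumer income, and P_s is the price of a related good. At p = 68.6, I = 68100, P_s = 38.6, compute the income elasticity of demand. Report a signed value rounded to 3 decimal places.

At the given values, Q = 74250 − 715(68.6) + 0.285(68100) − 504(38.6) = 25155.1.
∂Q/∂I = 0.285.
E = (0.285) × (68100/25155.1) = 0.77155…

0.772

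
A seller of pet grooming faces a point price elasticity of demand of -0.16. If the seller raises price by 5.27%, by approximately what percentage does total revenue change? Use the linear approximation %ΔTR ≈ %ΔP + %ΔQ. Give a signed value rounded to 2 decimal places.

+4.43%

%ΔQ ≈ Ed × %ΔP = (-0.16) × (+5.27%) = -0.8432%
%ΔTR ≈ %ΔP + %ΔQ = (+5.27%) + (-0.8432%) = +4.4268%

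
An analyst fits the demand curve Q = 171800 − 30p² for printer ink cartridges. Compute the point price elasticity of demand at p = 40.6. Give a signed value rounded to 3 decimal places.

-0.808

dQ/dp = −2·30·p = -2436. At p = 40.6, Q = 122349.2.
Ed = (dQ/dp)·(p/Q) = (-2436) × (40.6/122349.2) = -0.80835…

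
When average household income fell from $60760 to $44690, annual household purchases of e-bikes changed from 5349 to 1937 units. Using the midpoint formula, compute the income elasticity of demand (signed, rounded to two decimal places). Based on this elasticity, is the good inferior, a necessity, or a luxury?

3.07; luxury

%ΔQ = (1937 − 5349)/[( 5349 + 1937)/2] = -3412/3643 = -0.936590…
%ΔIncome = (44690 − 60760)/[( 60760 + 44690)/2] = -16070/52725 = -0.304788…
E_income = (-3412/3643) / (-16070/52725) = 3.0729…
E_income > 1 ⇒ normal good, luxury.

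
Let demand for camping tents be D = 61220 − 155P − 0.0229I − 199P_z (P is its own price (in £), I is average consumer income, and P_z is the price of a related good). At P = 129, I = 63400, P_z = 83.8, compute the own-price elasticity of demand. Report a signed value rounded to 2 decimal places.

At the given values, D = 61220 − 155(129) − 0.0229(63400) − 199(83.8) = 23096.94.
∂D/∂P = −155.
E = (-155) × (129/23096.94) = -0.8656…

-0.87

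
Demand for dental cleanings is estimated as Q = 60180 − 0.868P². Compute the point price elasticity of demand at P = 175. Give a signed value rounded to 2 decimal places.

dQ/dP = −2·0.868·P = -303.8. At P = 175, Q = 33597.5.
Ed = (dQ/dP)·(P/Q) = (-303.8) × (175/33597.5) = -1.5824…

-1.58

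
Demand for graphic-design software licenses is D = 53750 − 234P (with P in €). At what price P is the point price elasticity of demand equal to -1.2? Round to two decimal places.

Ed = −234P/(53750 − 234P). Set this equal to -1.2:
234P = 1.2·(53750 − 234P) ⇒ 234P(1 + 1.2) = 1.2·53750
P = 1.2·53750 / (234·2.2) = 125.2913…

125.29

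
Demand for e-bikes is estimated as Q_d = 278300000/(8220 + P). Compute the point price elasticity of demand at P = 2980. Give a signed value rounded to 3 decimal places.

-0.266

dQ_d/dP = −278300000/(8220 + P)² = -2.21859. At P = 2980, Q_d = 24848.2.
Ed = (dQ_d/dP)·(P/Q_d) = (-2.21859) × (2980/24848.2) = -0.26607…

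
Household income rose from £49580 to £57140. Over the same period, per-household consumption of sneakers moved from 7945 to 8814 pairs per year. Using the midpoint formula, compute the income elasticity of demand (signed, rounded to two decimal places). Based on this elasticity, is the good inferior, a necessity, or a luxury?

0.73; necessity

%ΔQ = (8814 − 7945)/[( 7945 + 8814)/2] = 869/8379.5 = 0.103705…
%ΔIncome = (57140 − 49580)/[( 49580 + 57140)/2] = 7560/53360 = 0.141679…
E_income = (869/8379.5) / (7560/53360) = 0.7319…
0 < E_income < 1 ⇒ normal good, necessity.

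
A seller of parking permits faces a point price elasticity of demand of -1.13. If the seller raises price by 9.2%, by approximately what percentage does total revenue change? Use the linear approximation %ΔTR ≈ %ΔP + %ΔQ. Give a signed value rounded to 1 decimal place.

%ΔQ ≈ Ed × %ΔP = (-1.13) × (+9.2%) = -10.3960%
%ΔTR ≈ %ΔP + %ΔQ = (+9.2%) + (-10.3960%) = -1.1960%

-1.2%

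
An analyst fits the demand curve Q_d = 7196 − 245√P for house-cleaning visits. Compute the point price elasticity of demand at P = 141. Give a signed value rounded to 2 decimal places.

-0.34

dQ_d/dP = −245/(2√P) = -10.3164. At P = 141, Q_d = 4286.79.
Ed = (dQ_d/dP)·(P/Q_d) = (-10.3164) × (141/4286.79) = -0.3393…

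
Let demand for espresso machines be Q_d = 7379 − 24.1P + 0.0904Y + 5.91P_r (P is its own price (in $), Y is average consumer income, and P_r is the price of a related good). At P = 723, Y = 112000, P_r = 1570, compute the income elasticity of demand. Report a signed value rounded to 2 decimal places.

1.08

At the given values, Q_d = 7379 − 24.1(723) + 0.0904(112000) + 5.91(1570) = 9358.2.
∂Q_d/∂Y = 0.0904.
E = (0.0904) × (112000/9358.2) = 1.0819…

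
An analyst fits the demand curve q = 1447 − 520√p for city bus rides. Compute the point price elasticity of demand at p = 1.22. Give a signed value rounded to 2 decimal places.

-0.33

dq/dp = −520/(2√p) = -235.393. At p = 1.22, q = 872.641.
Ed = (dq/dp)·(p/q) = (-235.393) × (1.22/872.641) = -0.3290…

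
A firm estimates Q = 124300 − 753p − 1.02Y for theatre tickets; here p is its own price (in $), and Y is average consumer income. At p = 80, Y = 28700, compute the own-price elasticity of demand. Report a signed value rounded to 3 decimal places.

At the given values, Q = 124300 − 753(80) − 1.02(28700) = 34786.
∂Q/∂p = −753.
E = (-753) × (80/34786) = -1.73173…

-1.732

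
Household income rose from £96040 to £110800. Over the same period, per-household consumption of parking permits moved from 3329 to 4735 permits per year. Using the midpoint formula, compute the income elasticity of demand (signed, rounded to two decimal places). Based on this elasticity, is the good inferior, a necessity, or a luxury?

2.44; luxury

%ΔQ = (4735 − 3329)/[( 3329 + 4735)/2] = 1406/4032 = 0.348710…
%ΔIncome = (110800 − 96040)/[( 96040 + 110800)/2] = 14760/103420 = 0.142719…
E_income = (1406/4032) / (14760/103420) = 2.4433…
E_income > 1 ⇒ normal good, luxury.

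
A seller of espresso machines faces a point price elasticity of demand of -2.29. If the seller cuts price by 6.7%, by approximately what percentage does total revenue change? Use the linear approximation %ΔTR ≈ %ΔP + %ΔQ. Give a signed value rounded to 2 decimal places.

%ΔQ ≈ Ed × %ΔP = (-2.29) × (-6.7%) = +15.3430%
%ΔTR ≈ %ΔP + %ΔQ = (-6.7%) + (+15.3430%) = +8.6430%

+8.64%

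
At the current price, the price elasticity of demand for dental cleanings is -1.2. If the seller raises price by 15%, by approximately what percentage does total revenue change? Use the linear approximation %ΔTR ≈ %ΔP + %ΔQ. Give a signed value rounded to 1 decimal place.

%ΔQ ≈ Ed × %ΔP = (-1.2) × (+15%) = -18.0000%
%ΔTR ≈ %ΔP + %ΔQ = (+15%) + (-18.0000%) = -3.0000%

-3.0%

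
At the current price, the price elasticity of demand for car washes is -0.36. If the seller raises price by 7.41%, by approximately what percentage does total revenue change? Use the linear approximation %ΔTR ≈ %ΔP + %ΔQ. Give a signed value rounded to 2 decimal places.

+4.74%

%ΔQ ≈ Ed × %ΔP = (-0.36) × (+7.41%) = -2.6676%
%ΔTR ≈ %ΔP + %ΔQ = (+7.41%) + (-2.6676%) = +4.7424%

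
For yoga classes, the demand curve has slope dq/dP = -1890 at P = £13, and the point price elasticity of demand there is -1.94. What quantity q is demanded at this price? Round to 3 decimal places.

Ed = (dq/dP)·(P/q) ⇒ q = (dq/dP)·P/Ed = (-1890)·13/(-1.94) = 12664.94845…

12664.948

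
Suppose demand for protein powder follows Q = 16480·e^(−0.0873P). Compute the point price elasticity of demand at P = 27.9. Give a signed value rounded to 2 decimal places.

-2.44

dQ/dP = −0.0873·Q = -125.943. At P = 27.9, Q = 1442.64.
Ed = (dQ/dP)·(P/Q) = (-125.943) × (27.9/1442.64) = -2.4356…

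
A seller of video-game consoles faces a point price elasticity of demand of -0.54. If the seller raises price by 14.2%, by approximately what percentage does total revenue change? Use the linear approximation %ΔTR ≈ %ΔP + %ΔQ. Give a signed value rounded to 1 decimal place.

+6.5%

%ΔQ ≈ Ed × %ΔP = (-0.54) × (+14.2%) = -7.6680%
%ΔTR ≈ %ΔP + %ΔQ = (+14.2%) + (-7.6680%) = +6.5320%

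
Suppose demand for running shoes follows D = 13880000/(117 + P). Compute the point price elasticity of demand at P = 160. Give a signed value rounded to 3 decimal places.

-0.578

dD/dP = −13880000/(117 + P)² = -180.896. At P = 160, D = 50108.3.
Ed = (dD/dP)·(P/D) = (-180.896) × (160/50108.3) = -0.57761…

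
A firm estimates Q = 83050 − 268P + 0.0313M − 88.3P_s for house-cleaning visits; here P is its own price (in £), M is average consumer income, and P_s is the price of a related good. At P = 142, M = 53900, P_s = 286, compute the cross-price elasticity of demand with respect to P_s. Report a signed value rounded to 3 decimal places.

-1.179

At the given values, Q = 83050 − 268(142) + 0.0313(53900) − 88.3(286) = 21427.27.
∂Q/∂P_s = -88.3.
E = (-88.3) × (286/21427.27) = -1.17858…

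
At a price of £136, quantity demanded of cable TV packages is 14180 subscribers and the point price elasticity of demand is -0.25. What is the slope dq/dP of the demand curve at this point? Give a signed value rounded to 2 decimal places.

Ed = (dq/dP)·(P/q) ⇒ dq/dP = Ed·q/P = (-0.25)·14180/136 = -26.0661…

-26.07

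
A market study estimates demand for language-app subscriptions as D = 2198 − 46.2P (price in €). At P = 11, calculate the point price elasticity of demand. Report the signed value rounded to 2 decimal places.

-0.30

dD/dP = −46.2. At P = 11, D = 2198 − 46.2(11) = 1689.8.
Ed = (dD/dP)·(P/D) = −46.2 × (11/1689.8) = -0.3007…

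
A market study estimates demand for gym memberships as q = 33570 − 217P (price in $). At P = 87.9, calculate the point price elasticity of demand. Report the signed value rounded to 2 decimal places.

dq/dP = −217. At P = 87.9, q = 33570 − 217(87.9) = 14495.7.
Ed = (dq/dP)·(P/q) = −217 × (87.9/14495.7) = -1.3158…

-1.32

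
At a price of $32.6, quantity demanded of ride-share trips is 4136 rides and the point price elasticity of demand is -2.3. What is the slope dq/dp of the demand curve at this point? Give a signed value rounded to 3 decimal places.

-291.804

Ed = (dq/dp)·(p/q) ⇒ dq/dp = Ed·q/p = (-2.3)·4136/32.6 = -291.80368…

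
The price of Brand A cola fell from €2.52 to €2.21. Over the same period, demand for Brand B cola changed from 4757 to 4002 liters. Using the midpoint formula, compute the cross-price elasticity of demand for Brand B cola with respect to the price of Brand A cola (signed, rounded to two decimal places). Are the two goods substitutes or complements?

1.32; substitutes

%ΔQ_{Brand B cola} = (4002 − 4757)/avg = -755/4379.5 = -0.172394…
%ΔP_{Brand A cola} = (2.21 − 2.52)/avg = -0.31/2.365 = -0.131078…
E_cross = (-755/4379.5) / (-0.31/2.365) = 1.3152…
E_cross > 0 ⇒ the goods are substitutes.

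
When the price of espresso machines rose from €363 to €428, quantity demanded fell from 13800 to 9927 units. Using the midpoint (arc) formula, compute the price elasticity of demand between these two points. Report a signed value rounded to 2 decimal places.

%ΔQ = (9927 − 13800) / [(13800 + 9927)/2] = -3873/11863.5 = -0.326463…
%ΔP = (428 − 363) / [(363 + 428)/2] = 65/395.5 = 0.164348…
Arc Ed = %ΔQ / %ΔP = (-3873/11863.5) / (65/395.5) = -1.9864…

-1.99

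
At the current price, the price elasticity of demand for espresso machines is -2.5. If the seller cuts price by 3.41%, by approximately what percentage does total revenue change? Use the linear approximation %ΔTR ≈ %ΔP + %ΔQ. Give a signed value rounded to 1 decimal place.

+5.1%

%ΔQ ≈ Ed × %ΔP = (-2.5) × (-3.41%) = +8.5250%
%ΔTR ≈ %ΔP + %ΔQ = (-3.41%) + (+8.5250%) = +5.1150%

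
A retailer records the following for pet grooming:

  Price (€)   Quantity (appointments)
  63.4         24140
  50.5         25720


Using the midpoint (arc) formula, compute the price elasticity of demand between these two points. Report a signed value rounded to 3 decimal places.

%ΔQ = (25720 − 24140) / [(24140 + 25720)/2] = 1580/24930 = 0.063377…
%ΔP = (50.5 − 63.4) / [(63.4 + 50.5)/2] = -12.9/56.95 = -0.226514…
Arc Ed = %ΔQ / %ΔP = (1580/24930) / (-12.9/56.95) = -0.27979…

-0.280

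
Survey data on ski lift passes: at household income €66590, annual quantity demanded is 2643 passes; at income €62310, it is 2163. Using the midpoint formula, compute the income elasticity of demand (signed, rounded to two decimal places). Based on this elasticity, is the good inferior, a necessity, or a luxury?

3.01; luxury

%ΔQ = (2163 − 2643)/[( 2643 + 2163)/2] = -480/2403 = -0.199750…
%ΔIncome = (62310 − 66590)/[( 66590 + 62310)/2] = -4280/64450 = -0.066408…
E_income = (-480/2403) / (-4280/64450) = 3.0079…
E_income > 1 ⇒ normal good, luxury.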